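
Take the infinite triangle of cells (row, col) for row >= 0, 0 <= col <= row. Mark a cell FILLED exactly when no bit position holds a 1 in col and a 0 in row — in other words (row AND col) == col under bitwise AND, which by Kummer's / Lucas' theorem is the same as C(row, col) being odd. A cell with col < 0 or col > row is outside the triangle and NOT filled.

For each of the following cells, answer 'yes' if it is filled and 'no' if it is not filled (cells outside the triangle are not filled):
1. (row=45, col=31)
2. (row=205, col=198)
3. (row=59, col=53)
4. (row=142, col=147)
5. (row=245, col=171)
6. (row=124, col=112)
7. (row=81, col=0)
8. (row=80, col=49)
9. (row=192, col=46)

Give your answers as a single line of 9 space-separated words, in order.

Answer: no no no no no yes yes no no

Derivation:
(45,31): row=0b101101, col=0b11111, row AND col = 0b1101 = 13; 13 != 31 -> empty
(205,198): row=0b11001101, col=0b11000110, row AND col = 0b11000100 = 196; 196 != 198 -> empty
(59,53): row=0b111011, col=0b110101, row AND col = 0b110001 = 49; 49 != 53 -> empty
(142,147): col outside [0, 142] -> not filled
(245,171): row=0b11110101, col=0b10101011, row AND col = 0b10100001 = 161; 161 != 171 -> empty
(124,112): row=0b1111100, col=0b1110000, row AND col = 0b1110000 = 112; 112 == 112 -> filled
(81,0): row=0b1010001, col=0b0, row AND col = 0b0 = 0; 0 == 0 -> filled
(80,49): row=0b1010000, col=0b110001, row AND col = 0b10000 = 16; 16 != 49 -> empty
(192,46): row=0b11000000, col=0b101110, row AND col = 0b0 = 0; 0 != 46 -> empty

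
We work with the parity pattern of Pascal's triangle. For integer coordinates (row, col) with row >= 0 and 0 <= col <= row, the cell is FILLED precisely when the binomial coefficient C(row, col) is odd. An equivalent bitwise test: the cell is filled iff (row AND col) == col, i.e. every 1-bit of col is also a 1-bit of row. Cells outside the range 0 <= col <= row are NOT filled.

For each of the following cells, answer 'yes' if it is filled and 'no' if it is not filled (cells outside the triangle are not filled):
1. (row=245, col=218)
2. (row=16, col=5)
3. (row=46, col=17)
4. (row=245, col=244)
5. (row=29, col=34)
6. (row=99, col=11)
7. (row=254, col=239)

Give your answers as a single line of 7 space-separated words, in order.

Answer: no no no yes no no no

Derivation:
(245,218): row=0b11110101, col=0b11011010, row AND col = 0b11010000 = 208; 208 != 218 -> empty
(16,5): row=0b10000, col=0b101, row AND col = 0b0 = 0; 0 != 5 -> empty
(46,17): row=0b101110, col=0b10001, row AND col = 0b0 = 0; 0 != 17 -> empty
(245,244): row=0b11110101, col=0b11110100, row AND col = 0b11110100 = 244; 244 == 244 -> filled
(29,34): col outside [0, 29] -> not filled
(99,11): row=0b1100011, col=0b1011, row AND col = 0b11 = 3; 3 != 11 -> empty
(254,239): row=0b11111110, col=0b11101111, row AND col = 0b11101110 = 238; 238 != 239 -> empty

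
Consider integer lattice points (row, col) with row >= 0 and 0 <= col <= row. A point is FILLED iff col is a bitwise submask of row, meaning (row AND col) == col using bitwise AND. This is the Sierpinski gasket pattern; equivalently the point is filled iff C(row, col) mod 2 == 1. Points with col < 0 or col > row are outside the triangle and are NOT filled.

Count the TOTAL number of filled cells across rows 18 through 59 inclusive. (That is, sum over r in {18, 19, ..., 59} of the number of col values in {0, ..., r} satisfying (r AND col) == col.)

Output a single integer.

r18=10010 pc2: +4 =4
r19=10011 pc3: +8 =12
r20=10100 pc2: +4 =16
r21=10101 pc3: +8 =24
r22=10110 pc3: +8 =32
r23=10111 pc4: +16 =48
r24=11000 pc2: +4 =52
r25=11001 pc3: +8 =60
r26=11010 pc3: +8 =68
r27=11011 pc4: +16 =84
r28=11100 pc3: +8 =92
r29=11101 pc4: +16 =108
r30=11110 pc4: +16 =124
r31=11111 pc5: +32 =156
r32=100000 pc1: +2 =158
r33=100001 pc2: +4 =162
r34=100010 pc2: +4 =166
r35=100011 pc3: +8 =174
r36=100100 pc2: +4 =178
r37=100101 pc3: +8 =186
r38=100110 pc3: +8 =194
r39=100111 pc4: +16 =210
r40=101000 pc2: +4 =214
r41=101001 pc3: +8 =222
r42=101010 pc3: +8 =230
r43=101011 pc4: +16 =246
r44=101100 pc3: +8 =254
r45=101101 pc4: +16 =270
r46=101110 pc4: +16 =286
r47=101111 pc5: +32 =318
r48=110000 pc2: +4 =322
r49=110001 pc3: +8 =330
r50=110010 pc3: +8 =338
r51=110011 pc4: +16 =354
r52=110100 pc3: +8 =362
r53=110101 pc4: +16 =378
r54=110110 pc4: +16 =394
r55=110111 pc5: +32 =426
r56=111000 pc3: +8 =434
r57=111001 pc4: +16 =450
r58=111010 pc4: +16 =466
r59=111011 pc5: +32 =498

Answer: 498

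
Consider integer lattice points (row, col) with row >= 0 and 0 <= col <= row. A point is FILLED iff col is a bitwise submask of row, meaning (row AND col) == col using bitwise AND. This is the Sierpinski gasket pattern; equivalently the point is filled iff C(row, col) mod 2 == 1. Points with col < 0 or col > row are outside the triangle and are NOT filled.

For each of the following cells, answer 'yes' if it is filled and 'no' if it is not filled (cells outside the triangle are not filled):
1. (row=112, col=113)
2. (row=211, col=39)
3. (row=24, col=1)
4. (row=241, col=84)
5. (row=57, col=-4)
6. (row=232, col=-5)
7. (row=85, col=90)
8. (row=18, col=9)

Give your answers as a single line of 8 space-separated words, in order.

Answer: no no no no no no no no

Derivation:
(112,113): col outside [0, 112] -> not filled
(211,39): row=0b11010011, col=0b100111, row AND col = 0b11 = 3; 3 != 39 -> empty
(24,1): row=0b11000, col=0b1, row AND col = 0b0 = 0; 0 != 1 -> empty
(241,84): row=0b11110001, col=0b1010100, row AND col = 0b1010000 = 80; 80 != 84 -> empty
(57,-4): col outside [0, 57] -> not filled
(232,-5): col outside [0, 232] -> not filled
(85,90): col outside [0, 85] -> not filled
(18,9): row=0b10010, col=0b1001, row AND col = 0b0 = 0; 0 != 9 -> empty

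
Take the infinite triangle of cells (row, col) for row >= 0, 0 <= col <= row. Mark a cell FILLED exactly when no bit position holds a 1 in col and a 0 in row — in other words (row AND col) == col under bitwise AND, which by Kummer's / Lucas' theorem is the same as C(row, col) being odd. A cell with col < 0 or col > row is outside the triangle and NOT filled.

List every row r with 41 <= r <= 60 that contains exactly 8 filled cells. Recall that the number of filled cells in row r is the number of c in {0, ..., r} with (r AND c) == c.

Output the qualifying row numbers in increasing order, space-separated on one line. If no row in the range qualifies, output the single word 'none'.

Row r has 2^popcount(r) filled cells, so we need popcount(r) = log2(8) = 3.
Scan r = 41..60 and keep those with exactly 3 one-bits:
r=41=101001 popcount=3 -> KEEP
r=42=101010 popcount=3 -> KEEP
r=43=101011 popcount=4 -> skip
r=44=101100 popcount=3 -> KEEP
r=45=101101 popcount=4 -> skip
r=46=101110 popcount=4 -> skip
r=47=101111 popcount=5 -> skip
r=48=110000 popcount=2 -> skip
r=49=110001 popcount=3 -> KEEP
r=50=110010 popcount=3 -> KEEP
r=51=110011 popcount=4 -> skip
r=52=110100 popcount=3 -> KEEP
r=53=110101 popcount=4 -> skip
r=54=110110 popcount=4 -> skip
r=55=110111 popcount=5 -> skip
r=56=111000 popcount=3 -> KEEP
r=57=111001 popcount=4 -> skip
r=58=111010 popcount=4 -> skip
r=59=111011 popcount=5 -> skip
r=60=111100 popcount=4 -> skip
Kept rows: 41 42 44 49 50 52 56

Answer: 41 42 44 49 50 52 56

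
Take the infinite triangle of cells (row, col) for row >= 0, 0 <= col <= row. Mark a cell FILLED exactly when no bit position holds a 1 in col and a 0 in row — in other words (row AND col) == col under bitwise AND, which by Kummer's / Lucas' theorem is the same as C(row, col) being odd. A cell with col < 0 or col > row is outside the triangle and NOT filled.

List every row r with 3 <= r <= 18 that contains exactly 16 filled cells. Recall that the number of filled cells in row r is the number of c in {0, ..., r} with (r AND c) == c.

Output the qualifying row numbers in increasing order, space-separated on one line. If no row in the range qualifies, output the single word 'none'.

Row r has 2^popcount(r) filled cells, so we need popcount(r) = log2(16) = 4.
Scan r = 3..18 and keep those with exactly 4 one-bits:
r=3=11 popcount=2 -> skip
r=4=100 popcount=1 -> skip
r=5=101 popcount=2 -> skip
r=6=110 popcount=2 -> skip
r=7=111 popcount=3 -> skip
r=8=1000 popcount=1 -> skip
r=9=1001 popcount=2 -> skip
r=10=1010 popcount=2 -> skip
r=11=1011 popcount=3 -> skip
r=12=1100 popcount=2 -> skip
r=13=1101 popcount=3 -> skip
r=14=1110 popcount=3 -> skip
r=15=1111 popcount=4 -> KEEP
r=16=10000 popcount=1 -> skip
r=17=10001 popcount=2 -> skip
r=18=10010 popcount=2 -> skip
Kept rows: 15

Answer: 15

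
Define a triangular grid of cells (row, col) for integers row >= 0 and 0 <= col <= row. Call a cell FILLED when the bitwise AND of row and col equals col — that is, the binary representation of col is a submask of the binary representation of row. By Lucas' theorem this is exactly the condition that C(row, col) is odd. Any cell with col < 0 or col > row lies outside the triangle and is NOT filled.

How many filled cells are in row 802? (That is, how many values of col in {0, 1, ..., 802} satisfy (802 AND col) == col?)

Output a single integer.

802 in binary = 1100100010
popcount(802) = number of 1-bits in 1100100010 = 4
A col c satisfies (802 AND c) == c iff every set bit of c is also set in 802; each of the 4 set bits of 802 can independently be on or off in c.
count = 2^4 = 16

Answer: 16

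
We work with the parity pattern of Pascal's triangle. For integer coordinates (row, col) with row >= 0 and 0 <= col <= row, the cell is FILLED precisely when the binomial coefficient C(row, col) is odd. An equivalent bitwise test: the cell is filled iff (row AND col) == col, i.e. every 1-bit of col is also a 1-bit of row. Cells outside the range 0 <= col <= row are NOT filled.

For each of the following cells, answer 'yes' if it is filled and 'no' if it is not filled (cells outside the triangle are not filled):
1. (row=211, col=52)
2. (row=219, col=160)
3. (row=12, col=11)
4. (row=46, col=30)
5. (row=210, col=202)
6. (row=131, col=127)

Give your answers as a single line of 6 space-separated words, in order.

(211,52): row=0b11010011, col=0b110100, row AND col = 0b10000 = 16; 16 != 52 -> empty
(219,160): row=0b11011011, col=0b10100000, row AND col = 0b10000000 = 128; 128 != 160 -> empty
(12,11): row=0b1100, col=0b1011, row AND col = 0b1000 = 8; 8 != 11 -> empty
(46,30): row=0b101110, col=0b11110, row AND col = 0b1110 = 14; 14 != 30 -> empty
(210,202): row=0b11010010, col=0b11001010, row AND col = 0b11000010 = 194; 194 != 202 -> empty
(131,127): row=0b10000011, col=0b1111111, row AND col = 0b11 = 3; 3 != 127 -> empty

Answer: no no no no no no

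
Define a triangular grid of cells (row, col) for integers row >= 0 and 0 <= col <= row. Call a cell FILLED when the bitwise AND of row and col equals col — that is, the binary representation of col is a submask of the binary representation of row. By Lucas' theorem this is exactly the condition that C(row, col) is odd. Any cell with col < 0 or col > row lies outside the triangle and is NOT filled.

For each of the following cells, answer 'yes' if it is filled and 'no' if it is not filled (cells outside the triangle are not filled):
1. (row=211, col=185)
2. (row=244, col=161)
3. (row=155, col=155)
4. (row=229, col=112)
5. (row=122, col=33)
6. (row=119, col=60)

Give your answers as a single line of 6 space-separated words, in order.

(211,185): row=0b11010011, col=0b10111001, row AND col = 0b10010001 = 145; 145 != 185 -> empty
(244,161): row=0b11110100, col=0b10100001, row AND col = 0b10100000 = 160; 160 != 161 -> empty
(155,155): row=0b10011011, col=0b10011011, row AND col = 0b10011011 = 155; 155 == 155 -> filled
(229,112): row=0b11100101, col=0b1110000, row AND col = 0b1100000 = 96; 96 != 112 -> empty
(122,33): row=0b1111010, col=0b100001, row AND col = 0b100000 = 32; 32 != 33 -> empty
(119,60): row=0b1110111, col=0b111100, row AND col = 0b110100 = 52; 52 != 60 -> empty

Answer: no no yes no no no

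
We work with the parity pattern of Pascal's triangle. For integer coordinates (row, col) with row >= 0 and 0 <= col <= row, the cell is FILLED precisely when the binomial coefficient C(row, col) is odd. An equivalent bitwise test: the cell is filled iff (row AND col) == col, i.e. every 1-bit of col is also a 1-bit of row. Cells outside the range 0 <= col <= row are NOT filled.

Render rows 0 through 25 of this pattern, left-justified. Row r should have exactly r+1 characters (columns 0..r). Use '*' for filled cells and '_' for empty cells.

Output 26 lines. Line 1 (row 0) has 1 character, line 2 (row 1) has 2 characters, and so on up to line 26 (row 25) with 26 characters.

r0=0: *
r1=1: **
r2=10: *_*
r3=11: ****
r4=100: *___*
r5=101: **__**
r6=110: *_*_*_*
r7=111: ********
r8=1000: *_______*
r9=1001: **______**
r10=1010: *_*_____*_*
r11=1011: ****____****
r12=1100: *___*___*___*
r13=1101: **__**__**__**
r14=1110: *_*_*_*_*_*_*_*
r15=1111: ****************
r16=10000: *_______________*
r17=10001: **______________**
r18=10010: *_*_____________*_*
r19=10011: ****____________****
r20=10100: *___*___________*___*
r21=10101: **__**__________**__**
r22=10110: *_*_*_*_________*_*_*_*
r23=10111: ********________********
r24=11000: *_______*_______*_______*
r25=11001: **______**______**______**

Answer: *
**
*_*
****
*___*
**__**
*_*_*_*
********
*_______*
**______**
*_*_____*_*
****____****
*___*___*___*
**__**__**__**
*_*_*_*_*_*_*_*
****************
*_______________*
**______________**
*_*_____________*_*
****____________****
*___*___________*___*
**__**__________**__**
*_*_*_*_________*_*_*_*
********________********
*_______*_______*_______*
**______**______**______**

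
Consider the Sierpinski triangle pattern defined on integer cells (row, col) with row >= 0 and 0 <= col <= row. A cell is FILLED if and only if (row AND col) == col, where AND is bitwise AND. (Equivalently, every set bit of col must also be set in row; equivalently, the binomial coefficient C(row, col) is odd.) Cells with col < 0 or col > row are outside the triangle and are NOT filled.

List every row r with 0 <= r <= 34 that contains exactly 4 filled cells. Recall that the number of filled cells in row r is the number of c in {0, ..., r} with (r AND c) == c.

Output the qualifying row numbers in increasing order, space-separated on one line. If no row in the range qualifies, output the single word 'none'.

Row r has 2^popcount(r) filled cells, so we need popcount(r) = log2(4) = 2.
Scan r = 0..34 and keep those with exactly 2 one-bits:
r=0=0 popcount=0 -> skip
r=1=1 popcount=1 -> skip
r=2=10 popcount=1 -> skip
r=3=11 popcount=2 -> KEEP
r=4=100 popcount=1 -> skip
r=5=101 popcount=2 -> KEEP
r=6=110 popcount=2 -> KEEP
r=7=111 popcount=3 -> skip
r=8=1000 popcount=1 -> skip
r=9=1001 popcount=2 -> KEEP
r=10=1010 popcount=2 -> KEEP
r=11=1011 popcount=3 -> skip
r=12=1100 popcount=2 -> KEEP
r=13=1101 popcount=3 -> skip
r=14=1110 popcount=3 -> skip
r=15=1111 popcount=4 -> skip
r=16=10000 popcount=1 -> skip
r=17=10001 popcount=2 -> KEEP
r=18=10010 popcount=2 -> KEEP
r=19=10011 popcount=3 -> skip
r=20=10100 popcount=2 -> KEEP
r=21=10101 popcount=3 -> skip
r=22=10110 popcount=3 -> skip
r=23=10111 popcount=4 -> skip
r=24=11000 popcount=2 -> KEEP
r=25=11001 popcount=3 -> skip
r=26=11010 popcount=3 -> skip
r=27=11011 popcount=4 -> skip
r=28=11100 popcount=3 -> skip
r=29=11101 popcount=4 -> skip
r=30=11110 popcount=4 -> skip
r=31=11111 popcount=5 -> skip
r=32=100000 popcount=1 -> skip
r=33=100001 popcount=2 -> KEEP
r=34=100010 popcount=2 -> KEEP
Kept rows: 3 5 6 9 10 12 17 18 20 24 33 34

Answer: 3 5 6 9 10 12 17 18 20 24 33 34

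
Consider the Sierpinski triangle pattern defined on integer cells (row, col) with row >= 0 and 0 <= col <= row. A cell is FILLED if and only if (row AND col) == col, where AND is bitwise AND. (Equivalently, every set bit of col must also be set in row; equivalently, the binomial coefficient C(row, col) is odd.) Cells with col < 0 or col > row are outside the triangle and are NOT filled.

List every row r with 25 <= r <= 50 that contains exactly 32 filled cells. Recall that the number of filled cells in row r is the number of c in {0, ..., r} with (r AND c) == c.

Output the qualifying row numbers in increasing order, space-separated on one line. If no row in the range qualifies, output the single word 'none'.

Answer: 31 47

Derivation:
Row r has 2^popcount(r) filled cells, so we need popcount(r) = log2(32) = 5.
Scan r = 25..50 and keep those with exactly 5 one-bits:
r=25=11001 popcount=3 -> skip
r=26=11010 popcount=3 -> skip
r=27=11011 popcount=4 -> skip
r=28=11100 popcount=3 -> skip
r=29=11101 popcount=4 -> skip
r=30=11110 popcount=4 -> skip
r=31=11111 popcount=5 -> KEEP
r=32=100000 popcount=1 -> skip
r=33=100001 popcount=2 -> skip
r=34=100010 popcount=2 -> skip
r=35=100011 popcount=3 -> skip
r=36=100100 popcount=2 -> skip
r=37=100101 popcount=3 -> skip
r=38=100110 popcount=3 -> skip
r=39=100111 popcount=4 -> skip
r=40=101000 popcount=2 -> skip
r=41=101001 popcount=3 -> skip
r=42=101010 popcount=3 -> skip
r=43=101011 popcount=4 -> skip
r=44=101100 popcount=3 -> skip
r=45=101101 popcount=4 -> skip
r=46=101110 popcount=4 -> skip
r=47=101111 popcount=5 -> KEEP
r=48=110000 popcount=2 -> skip
r=49=110001 popcount=3 -> skip
r=50=110010 popcount=3 -> skip
Kept rows: 31 47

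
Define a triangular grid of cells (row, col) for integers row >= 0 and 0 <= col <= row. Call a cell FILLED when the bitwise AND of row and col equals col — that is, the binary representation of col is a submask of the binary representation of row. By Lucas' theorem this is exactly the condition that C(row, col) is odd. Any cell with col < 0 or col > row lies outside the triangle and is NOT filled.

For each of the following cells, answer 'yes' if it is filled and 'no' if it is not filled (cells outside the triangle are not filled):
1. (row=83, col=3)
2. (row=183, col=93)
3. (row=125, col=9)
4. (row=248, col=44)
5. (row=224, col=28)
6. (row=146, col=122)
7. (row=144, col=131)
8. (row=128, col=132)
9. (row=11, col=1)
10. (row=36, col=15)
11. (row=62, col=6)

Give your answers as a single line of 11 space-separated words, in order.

(83,3): row=0b1010011, col=0b11, row AND col = 0b11 = 3; 3 == 3 -> filled
(183,93): row=0b10110111, col=0b1011101, row AND col = 0b10101 = 21; 21 != 93 -> empty
(125,9): row=0b1111101, col=0b1001, row AND col = 0b1001 = 9; 9 == 9 -> filled
(248,44): row=0b11111000, col=0b101100, row AND col = 0b101000 = 40; 40 != 44 -> empty
(224,28): row=0b11100000, col=0b11100, row AND col = 0b0 = 0; 0 != 28 -> empty
(146,122): row=0b10010010, col=0b1111010, row AND col = 0b10010 = 18; 18 != 122 -> empty
(144,131): row=0b10010000, col=0b10000011, row AND col = 0b10000000 = 128; 128 != 131 -> empty
(128,132): col outside [0, 128] -> not filled
(11,1): row=0b1011, col=0b1, row AND col = 0b1 = 1; 1 == 1 -> filled
(36,15): row=0b100100, col=0b1111, row AND col = 0b100 = 4; 4 != 15 -> empty
(62,6): row=0b111110, col=0b110, row AND col = 0b110 = 6; 6 == 6 -> filled

Answer: yes no yes no no no no no yes no yes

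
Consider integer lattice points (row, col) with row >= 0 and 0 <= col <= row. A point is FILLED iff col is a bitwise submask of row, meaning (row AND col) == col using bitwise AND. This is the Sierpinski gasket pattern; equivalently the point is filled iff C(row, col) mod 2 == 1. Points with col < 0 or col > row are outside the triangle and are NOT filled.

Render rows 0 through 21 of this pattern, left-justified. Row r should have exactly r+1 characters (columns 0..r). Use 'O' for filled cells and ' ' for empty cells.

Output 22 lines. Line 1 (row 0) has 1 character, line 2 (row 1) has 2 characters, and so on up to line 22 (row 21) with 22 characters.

r0=0: O
r1=1: OO
r2=10: O O
r3=11: OOOO
r4=100: O   O
r5=101: OO  OO
r6=110: O O O O
r7=111: OOOOOOOO
r8=1000: O       O
r9=1001: OO      OO
r10=1010: O O     O O
r11=1011: OOOO    OOOO
r12=1100: O   O   O   O
r13=1101: OO  OO  OO  OO
r14=1110: O O O O O O O O
r15=1111: OOOOOOOOOOOOOOOO
r16=10000: O               O
r17=10001: OO              OO
r18=10010: O O             O O
r19=10011: OOOO            OOOO
r20=10100: O   O           O   O
r21=10101: OO  OO          OO  OO

Answer: O
OO
O O
OOOO
O   O
OO  OO
O O O O
OOOOOOOO
O       O
OO      OO
O O     O O
OOOO    OOOO
O   O   O   O
OO  OO  OO  OO
O O O O O O O O
OOOOOOOOOOOOOOOO
O               O
OO              OO
O O             O O
OOOO            OOOO
O   O           O   O
OO  OO          OO  OO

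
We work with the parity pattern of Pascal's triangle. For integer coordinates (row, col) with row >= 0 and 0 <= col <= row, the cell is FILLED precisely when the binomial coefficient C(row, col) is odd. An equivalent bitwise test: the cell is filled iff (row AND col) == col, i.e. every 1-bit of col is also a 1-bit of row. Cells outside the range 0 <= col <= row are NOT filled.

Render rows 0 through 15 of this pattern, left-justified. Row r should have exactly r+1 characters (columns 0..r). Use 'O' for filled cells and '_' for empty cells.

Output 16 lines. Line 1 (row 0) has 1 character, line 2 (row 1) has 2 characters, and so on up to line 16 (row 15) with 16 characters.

Answer: O
OO
O_O
OOOO
O___O
OO__OO
O_O_O_O
OOOOOOOO
O_______O
OO______OO
O_O_____O_O
OOOO____OOOO
O___O___O___O
OO__OO__OO__OO
O_O_O_O_O_O_O_O
OOOOOOOOOOOOOOOO

Derivation:
r0=0: O
r1=1: OO
r2=10: O_O
r3=11: OOOO
r4=100: O___O
r5=101: OO__OO
r6=110: O_O_O_O
r7=111: OOOOOOOO
r8=1000: O_______O
r9=1001: OO______OO
r10=1010: O_O_____O_O
r11=1011: OOOO____OOOO
r12=1100: O___O___O___O
r13=1101: OO__OO__OO__OO
r14=1110: O_O_O_O_O_O_O_O
r15=1111: OOOOOOOOOOOOOOOO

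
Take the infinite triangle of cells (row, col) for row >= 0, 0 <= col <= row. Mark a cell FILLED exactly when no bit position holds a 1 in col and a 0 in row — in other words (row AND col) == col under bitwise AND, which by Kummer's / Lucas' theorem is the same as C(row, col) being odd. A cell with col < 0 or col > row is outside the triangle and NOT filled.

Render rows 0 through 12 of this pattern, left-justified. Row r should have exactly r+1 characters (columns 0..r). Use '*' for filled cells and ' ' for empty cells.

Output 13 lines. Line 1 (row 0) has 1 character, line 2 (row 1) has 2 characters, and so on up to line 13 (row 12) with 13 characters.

r0=0: *
r1=1: **
r2=10: * *
r3=11: ****
r4=100: *   *
r5=101: **  **
r6=110: * * * *
r7=111: ********
r8=1000: *       *
r9=1001: **      **
r10=1010: * *     * *
r11=1011: ****    ****
r12=1100: *   *   *   *

Answer: *
**
* *
****
*   *
**  **
* * * *
********
*       *
**      **
* *     * *
****    ****
*   *   *   *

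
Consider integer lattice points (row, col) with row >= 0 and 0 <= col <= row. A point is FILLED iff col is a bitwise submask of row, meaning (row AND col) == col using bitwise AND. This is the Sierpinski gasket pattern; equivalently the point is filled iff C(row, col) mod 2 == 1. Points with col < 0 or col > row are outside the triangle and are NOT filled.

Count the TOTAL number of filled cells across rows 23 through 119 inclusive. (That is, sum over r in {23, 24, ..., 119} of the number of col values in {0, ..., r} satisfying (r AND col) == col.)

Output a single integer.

r23=10111 pc4: +16 =16
r24=11000 pc2: +4 =20
r25=11001 pc3: +8 =28
r26=11010 pc3: +8 =36
r27=11011 pc4: +16 =52
r28=11100 pc3: +8 =60
r29=11101 pc4: +16 =76
r30=11110 pc4: +16 =92
r31=11111 pc5: +32 =124
r32=100000 pc1: +2 =126
r33=100001 pc2: +4 =130
r34=100010 pc2: +4 =134
r35=100011 pc3: +8 =142
r36=100100 pc2: +4 =146
r37=100101 pc3: +8 =154
r38=100110 pc3: +8 =162
r39=100111 pc4: +16 =178
r40=101000 pc2: +4 =182
r41=101001 pc3: +8 =190
r42=101010 pc3: +8 =198
r43=101011 pc4: +16 =214
r44=101100 pc3: +8 =222
r45=101101 pc4: +16 =238
r46=101110 pc4: +16 =254
r47=101111 pc5: +32 =286
r48=110000 pc2: +4 =290
r49=110001 pc3: +8 =298
r50=110010 pc3: +8 =306
r51=110011 pc4: +16 =322
r52=110100 pc3: +8 =330
r53=110101 pc4: +16 =346
r54=110110 pc4: +16 =362
r55=110111 pc5: +32 =394
r56=111000 pc3: +8 =402
r57=111001 pc4: +16 =418
r58=111010 pc4: +16 =434
r59=111011 pc5: +32 =466
r60=111100 pc4: +16 =482
r61=111101 pc5: +32 =514
r62=111110 pc5: +32 =546
r63=111111 pc6: +64 =610
r64=1000000 pc1: +2 =612
r65=1000001 pc2: +4 =616
r66=1000010 pc2: +4 =620
r67=1000011 pc3: +8 =628
r68=1000100 pc2: +4 =632
r69=1000101 pc3: +8 =640
r70=1000110 pc3: +8 =648
r71=1000111 pc4: +16 =664
r72=1001000 pc2: +4 =668
r73=1001001 pc3: +8 =676
r74=1001010 pc3: +8 =684
r75=1001011 pc4: +16 =700
r76=1001100 pc3: +8 =708
r77=1001101 pc4: +16 =724
r78=1001110 pc4: +16 =740
r79=1001111 pc5: +32 =772
r80=1010000 pc2: +4 =776
r81=1010001 pc3: +8 =784
r82=1010010 pc3: +8 =792
r83=1010011 pc4: +16 =808
r84=1010100 pc3: +8 =816
r85=1010101 pc4: +16 =832
r86=1010110 pc4: +16 =848
r87=1010111 pc5: +32 =880
r88=1011000 pc3: +8 =888
r89=1011001 pc4: +16 =904
r90=1011010 pc4: +16 =920
r91=1011011 pc5: +32 =952
r92=1011100 pc4: +16 =968
r93=1011101 pc5: +32 =1000
r94=1011110 pc5: +32 =1032
r95=1011111 pc6: +64 =1096
r96=1100000 pc2: +4 =1100
r97=1100001 pc3: +8 =1108
r98=1100010 pc3: +8 =1116
r99=1100011 pc4: +16 =1132
r100=1100100 pc3: +8 =1140
r101=1100101 pc4: +16 =1156
r102=1100110 pc4: +16 =1172
r103=1100111 pc5: +32 =1204
r104=1101000 pc3: +8 =1212
r105=1101001 pc4: +16 =1228
r106=1101010 pc4: +16 =1244
r107=1101011 pc5: +32 =1276
r108=1101100 pc4: +16 =1292
r109=1101101 pc5: +32 =1324
r110=1101110 pc5: +32 =1356
r111=1101111 pc6: +64 =1420
r112=1110000 pc3: +8 =1428
r113=1110001 pc4: +16 =1444
r114=1110010 pc4: +16 =1460
r115=1110011 pc5: +32 =1492
r116=1110100 pc4: +16 =1508
r117=1110101 pc5: +32 =1540
r118=1110110 pc5: +32 =1572
r119=1110111 pc6: +64 =1636

Answer: 1636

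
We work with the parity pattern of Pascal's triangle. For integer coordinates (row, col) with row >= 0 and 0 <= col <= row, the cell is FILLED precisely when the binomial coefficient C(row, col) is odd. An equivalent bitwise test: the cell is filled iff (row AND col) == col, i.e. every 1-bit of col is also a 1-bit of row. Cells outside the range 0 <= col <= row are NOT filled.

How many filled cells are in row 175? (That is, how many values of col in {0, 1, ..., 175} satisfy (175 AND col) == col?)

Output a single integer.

175 in binary = 10101111
popcount(175) = number of 1-bits in 10101111 = 6
A col c satisfies (175 AND c) == c iff every set bit of c is also set in 175; each of the 6 set bits of 175 can independently be on or off in c.
count = 2^6 = 64

Answer: 64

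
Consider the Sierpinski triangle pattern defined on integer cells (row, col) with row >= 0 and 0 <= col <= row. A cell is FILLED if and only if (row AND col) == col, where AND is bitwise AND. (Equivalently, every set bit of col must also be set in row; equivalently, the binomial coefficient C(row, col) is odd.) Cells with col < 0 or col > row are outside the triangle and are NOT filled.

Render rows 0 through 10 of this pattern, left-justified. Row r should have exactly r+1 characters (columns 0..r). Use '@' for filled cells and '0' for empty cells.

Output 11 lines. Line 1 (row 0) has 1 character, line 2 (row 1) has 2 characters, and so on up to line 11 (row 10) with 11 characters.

r0=0: @
r1=1: @@
r2=10: @0@
r3=11: @@@@
r4=100: @000@
r5=101: @@00@@
r6=110: @0@0@0@
r7=111: @@@@@@@@
r8=1000: @0000000@
r9=1001: @@000000@@
r10=1010: @0@00000@0@

Answer: @
@@
@0@
@@@@
@000@
@@00@@
@0@0@0@
@@@@@@@@
@0000000@
@@000000@@
@0@00000@0@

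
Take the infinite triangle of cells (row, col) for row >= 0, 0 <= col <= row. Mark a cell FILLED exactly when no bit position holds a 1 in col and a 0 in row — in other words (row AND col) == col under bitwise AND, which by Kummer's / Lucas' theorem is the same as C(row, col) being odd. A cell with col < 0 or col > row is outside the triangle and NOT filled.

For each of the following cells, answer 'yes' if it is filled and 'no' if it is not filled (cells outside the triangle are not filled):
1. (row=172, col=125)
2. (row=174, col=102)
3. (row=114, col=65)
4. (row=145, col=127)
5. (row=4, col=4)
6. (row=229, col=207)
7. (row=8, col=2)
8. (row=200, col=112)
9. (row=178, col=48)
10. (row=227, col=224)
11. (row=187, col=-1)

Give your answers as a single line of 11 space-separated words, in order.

(172,125): row=0b10101100, col=0b1111101, row AND col = 0b101100 = 44; 44 != 125 -> empty
(174,102): row=0b10101110, col=0b1100110, row AND col = 0b100110 = 38; 38 != 102 -> empty
(114,65): row=0b1110010, col=0b1000001, row AND col = 0b1000000 = 64; 64 != 65 -> empty
(145,127): row=0b10010001, col=0b1111111, row AND col = 0b10001 = 17; 17 != 127 -> empty
(4,4): row=0b100, col=0b100, row AND col = 0b100 = 4; 4 == 4 -> filled
(229,207): row=0b11100101, col=0b11001111, row AND col = 0b11000101 = 197; 197 != 207 -> empty
(8,2): row=0b1000, col=0b10, row AND col = 0b0 = 0; 0 != 2 -> empty
(200,112): row=0b11001000, col=0b1110000, row AND col = 0b1000000 = 64; 64 != 112 -> empty
(178,48): row=0b10110010, col=0b110000, row AND col = 0b110000 = 48; 48 == 48 -> filled
(227,224): row=0b11100011, col=0b11100000, row AND col = 0b11100000 = 224; 224 == 224 -> filled
(187,-1): col outside [0, 187] -> not filled

Answer: no no no no yes no no no yes yes no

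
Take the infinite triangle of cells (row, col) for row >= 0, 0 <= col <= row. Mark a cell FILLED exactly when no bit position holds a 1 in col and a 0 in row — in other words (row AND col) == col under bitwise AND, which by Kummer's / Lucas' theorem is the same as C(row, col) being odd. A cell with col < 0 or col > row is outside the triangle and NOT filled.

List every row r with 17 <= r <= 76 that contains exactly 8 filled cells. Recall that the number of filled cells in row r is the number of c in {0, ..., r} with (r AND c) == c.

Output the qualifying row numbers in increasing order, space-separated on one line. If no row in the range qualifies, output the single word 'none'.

Answer: 19 21 22 25 26 28 35 37 38 41 42 44 49 50 52 56 67 69 70 73 74 76

Derivation:
Row r has 2^popcount(r) filled cells, so we need popcount(r) = log2(8) = 3.
Scan r = 17..76 and keep those with exactly 3 one-bits:
r=17=10001 popcount=2 -> skip
r=18=10010 popcount=2 -> skip
r=19=10011 popcount=3 -> KEEP
r=20=10100 popcount=2 -> skip
r=21=10101 popcount=3 -> KEEP
r=22=10110 popcount=3 -> KEEP
r=23=10111 popcount=4 -> skip
r=24=11000 popcount=2 -> skip
r=25=11001 popcount=3 -> KEEP
r=26=11010 popcount=3 -> KEEP
r=27=11011 popcount=4 -> skip
r=28=11100 popcount=3 -> KEEP
r=29=11101 popcount=4 -> skip
r=30=11110 popcount=4 -> skip
r=31=11111 popcount=5 -> skip
r=32=100000 popcount=1 -> skip
r=33=100001 popcount=2 -> skip
r=34=100010 popcount=2 -> skip
r=35=100011 popcount=3 -> KEEP
r=36=100100 popcount=2 -> skip
r=37=100101 popcount=3 -> KEEP
r=38=100110 popcount=3 -> KEEP
r=39=100111 popcount=4 -> skip
r=40=101000 popcount=2 -> skip
r=41=101001 popcount=3 -> KEEP
r=42=101010 popcount=3 -> KEEP
r=43=101011 popcount=4 -> skip
r=44=101100 popcount=3 -> KEEP
r=45=101101 popcount=4 -> skip
r=46=101110 popcount=4 -> skip
r=47=101111 popcount=5 -> skip
r=48=110000 popcount=2 -> skip
r=49=110001 popcount=3 -> KEEP
r=50=110010 popcount=3 -> KEEP
r=51=110011 popcount=4 -> skip
r=52=110100 popcount=3 -> KEEP
r=53=110101 popcount=4 -> skip
r=54=110110 popcount=4 -> skip
r=55=110111 popcount=5 -> skip
r=56=111000 popcount=3 -> KEEP
r=57=111001 popcount=4 -> skip
r=58=111010 popcount=4 -> skip
r=59=111011 popcount=5 -> skip
r=60=111100 popcount=4 -> skip
r=61=111101 popcount=5 -> skip
r=62=111110 popcount=5 -> skip
r=63=111111 popcount=6 -> skip
r=64=1000000 popcount=1 -> skip
r=65=1000001 popcount=2 -> skip
r=66=1000010 popcount=2 -> skip
r=67=1000011 popcount=3 -> KEEP
r=68=1000100 popcount=2 -> skip
r=69=1000101 popcount=3 -> KEEP
r=70=1000110 popcount=3 -> KEEP
r=71=1000111 popcount=4 -> skip
r=72=1001000 popcount=2 -> skip
r=73=1001001 popcount=3 -> KEEP
r=74=1001010 popcount=3 -> KEEP
r=75=1001011 popcount=4 -> skip
r=76=1001100 popcount=3 -> KEEP
Kept rows: 19 21 22 25 26 28 35 37 38 41 42 44 49 50 52 56 67 69 70 73 74 76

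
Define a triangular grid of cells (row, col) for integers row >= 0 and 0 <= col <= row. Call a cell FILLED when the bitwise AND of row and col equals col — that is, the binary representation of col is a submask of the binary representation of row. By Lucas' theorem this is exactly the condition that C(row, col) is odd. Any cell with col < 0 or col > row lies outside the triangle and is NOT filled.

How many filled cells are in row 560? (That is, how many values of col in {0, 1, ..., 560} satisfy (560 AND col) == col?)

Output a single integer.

560 in binary = 1000110000
popcount(560) = number of 1-bits in 1000110000 = 3
A col c satisfies (560 AND c) == c iff every set bit of c is also set in 560; each of the 3 set bits of 560 can independently be on or off in c.
count = 2^3 = 8

Answer: 8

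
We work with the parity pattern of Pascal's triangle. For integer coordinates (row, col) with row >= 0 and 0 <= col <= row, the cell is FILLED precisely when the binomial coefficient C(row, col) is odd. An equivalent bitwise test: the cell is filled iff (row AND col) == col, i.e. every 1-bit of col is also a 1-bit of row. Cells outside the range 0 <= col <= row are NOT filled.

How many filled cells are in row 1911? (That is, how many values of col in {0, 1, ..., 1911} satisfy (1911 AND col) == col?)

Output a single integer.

1911 in binary = 11101110111
popcount(1911) = number of 1-bits in 11101110111 = 9
A col c satisfies (1911 AND c) == c iff every set bit of c is also set in 1911; each of the 9 set bits of 1911 can independently be on or off in c.
count = 2^9 = 512

Answer: 512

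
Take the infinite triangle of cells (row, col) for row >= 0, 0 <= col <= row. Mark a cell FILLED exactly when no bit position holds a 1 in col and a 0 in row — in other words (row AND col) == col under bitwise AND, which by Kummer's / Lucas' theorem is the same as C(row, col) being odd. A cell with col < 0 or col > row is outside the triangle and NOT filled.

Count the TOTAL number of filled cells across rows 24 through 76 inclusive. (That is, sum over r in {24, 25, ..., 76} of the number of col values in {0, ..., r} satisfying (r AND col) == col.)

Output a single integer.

Answer: 692

Derivation:
r24=11000 pc2: +4 =4
r25=11001 pc3: +8 =12
r26=11010 pc3: +8 =20
r27=11011 pc4: +16 =36
r28=11100 pc3: +8 =44
r29=11101 pc4: +16 =60
r30=11110 pc4: +16 =76
r31=11111 pc5: +32 =108
r32=100000 pc1: +2 =110
r33=100001 pc2: +4 =114
r34=100010 pc2: +4 =118
r35=100011 pc3: +8 =126
r36=100100 pc2: +4 =130
r37=100101 pc3: +8 =138
r38=100110 pc3: +8 =146
r39=100111 pc4: +16 =162
r40=101000 pc2: +4 =166
r41=101001 pc3: +8 =174
r42=101010 pc3: +8 =182
r43=101011 pc4: +16 =198
r44=101100 pc3: +8 =206
r45=101101 pc4: +16 =222
r46=101110 pc4: +16 =238
r47=101111 pc5: +32 =270
r48=110000 pc2: +4 =274
r49=110001 pc3: +8 =282
r50=110010 pc3: +8 =290
r51=110011 pc4: +16 =306
r52=110100 pc3: +8 =314
r53=110101 pc4: +16 =330
r54=110110 pc4: +16 =346
r55=110111 pc5: +32 =378
r56=111000 pc3: +8 =386
r57=111001 pc4: +16 =402
r58=111010 pc4: +16 =418
r59=111011 pc5: +32 =450
r60=111100 pc4: +16 =466
r61=111101 pc5: +32 =498
r62=111110 pc5: +32 =530
r63=111111 pc6: +64 =594
r64=1000000 pc1: +2 =596
r65=1000001 pc2: +4 =600
r66=1000010 pc2: +4 =604
r67=1000011 pc3: +8 =612
r68=1000100 pc2: +4 =616
r69=1000101 pc3: +8 =624
r70=1000110 pc3: +8 =632
r71=1000111 pc4: +16 =648
r72=1001000 pc2: +4 =652
r73=1001001 pc3: +8 =660
r74=1001010 pc3: +8 =668
r75=1001011 pc4: +16 =684
r76=1001100 pc3: +8 =692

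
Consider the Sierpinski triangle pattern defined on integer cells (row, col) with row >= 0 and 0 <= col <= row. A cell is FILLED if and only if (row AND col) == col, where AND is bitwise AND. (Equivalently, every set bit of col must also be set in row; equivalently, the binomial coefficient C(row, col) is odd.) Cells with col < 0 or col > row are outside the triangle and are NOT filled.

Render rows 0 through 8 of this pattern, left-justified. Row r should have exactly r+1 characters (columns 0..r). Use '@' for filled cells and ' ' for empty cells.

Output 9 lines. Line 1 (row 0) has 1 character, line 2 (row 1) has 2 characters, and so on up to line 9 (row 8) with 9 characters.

r0=0: @
r1=1: @@
r2=10: @ @
r3=11: @@@@
r4=100: @   @
r5=101: @@  @@
r6=110: @ @ @ @
r7=111: @@@@@@@@
r8=1000: @       @

Answer: @
@@
@ @
@@@@
@   @
@@  @@
@ @ @ @
@@@@@@@@
@       @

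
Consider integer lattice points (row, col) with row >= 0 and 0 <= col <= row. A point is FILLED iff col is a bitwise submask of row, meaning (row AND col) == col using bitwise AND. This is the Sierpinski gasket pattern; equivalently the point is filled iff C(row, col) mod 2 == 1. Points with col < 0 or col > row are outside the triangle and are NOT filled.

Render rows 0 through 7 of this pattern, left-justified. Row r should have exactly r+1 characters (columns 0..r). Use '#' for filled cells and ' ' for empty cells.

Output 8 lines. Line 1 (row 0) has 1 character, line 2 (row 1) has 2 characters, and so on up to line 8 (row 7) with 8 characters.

r0=0: #
r1=1: ##
r2=10: # #
r3=11: ####
r4=100: #   #
r5=101: ##  ##
r6=110: # # # #
r7=111: ########

Answer: #
##
# #
####
#   #
##  ##
# # # #
########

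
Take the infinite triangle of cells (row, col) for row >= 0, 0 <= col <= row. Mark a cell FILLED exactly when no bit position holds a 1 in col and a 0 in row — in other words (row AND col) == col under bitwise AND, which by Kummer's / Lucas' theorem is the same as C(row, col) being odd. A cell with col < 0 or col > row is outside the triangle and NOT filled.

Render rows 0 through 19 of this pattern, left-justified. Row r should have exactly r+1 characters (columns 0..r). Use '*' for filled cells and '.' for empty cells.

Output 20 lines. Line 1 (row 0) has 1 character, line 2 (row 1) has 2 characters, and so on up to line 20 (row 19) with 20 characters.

r0=0: *
r1=1: **
r2=10: *.*
r3=11: ****
r4=100: *...*
r5=101: **..**
r6=110: *.*.*.*
r7=111: ********
r8=1000: *.......*
r9=1001: **......**
r10=1010: *.*.....*.*
r11=1011: ****....****
r12=1100: *...*...*...*
r13=1101: **..**..**..**
r14=1110: *.*.*.*.*.*.*.*
r15=1111: ****************
r16=10000: *...............*
r17=10001: **..............**
r18=10010: *.*.............*.*
r19=10011: ****............****

Answer: *
**
*.*
****
*...*
**..**
*.*.*.*
********
*.......*
**......**
*.*.....*.*
****....****
*...*...*...*
**..**..**..**
*.*.*.*.*.*.*.*
****************
*...............*
**..............**
*.*.............*.*
****............****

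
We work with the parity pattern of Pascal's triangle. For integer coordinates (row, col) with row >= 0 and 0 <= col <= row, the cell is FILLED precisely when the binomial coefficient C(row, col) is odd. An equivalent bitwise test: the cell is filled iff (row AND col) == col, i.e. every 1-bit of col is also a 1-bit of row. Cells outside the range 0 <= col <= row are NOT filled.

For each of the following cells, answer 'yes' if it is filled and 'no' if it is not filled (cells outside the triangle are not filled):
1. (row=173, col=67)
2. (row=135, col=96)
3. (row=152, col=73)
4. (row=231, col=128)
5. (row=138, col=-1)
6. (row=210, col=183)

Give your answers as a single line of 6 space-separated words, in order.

(173,67): row=0b10101101, col=0b1000011, row AND col = 0b1 = 1; 1 != 67 -> empty
(135,96): row=0b10000111, col=0b1100000, row AND col = 0b0 = 0; 0 != 96 -> empty
(152,73): row=0b10011000, col=0b1001001, row AND col = 0b1000 = 8; 8 != 73 -> empty
(231,128): row=0b11100111, col=0b10000000, row AND col = 0b10000000 = 128; 128 == 128 -> filled
(138,-1): col outside [0, 138] -> not filled
(210,183): row=0b11010010, col=0b10110111, row AND col = 0b10010010 = 146; 146 != 183 -> empty

Answer: no no no yes no no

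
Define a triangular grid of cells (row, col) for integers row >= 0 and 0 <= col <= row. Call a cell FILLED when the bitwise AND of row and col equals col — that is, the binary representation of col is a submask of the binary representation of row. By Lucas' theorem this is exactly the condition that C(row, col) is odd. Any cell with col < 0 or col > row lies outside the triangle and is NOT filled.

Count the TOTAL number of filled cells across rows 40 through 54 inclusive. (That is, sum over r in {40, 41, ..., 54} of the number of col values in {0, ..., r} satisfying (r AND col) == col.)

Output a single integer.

Answer: 184

Derivation:
r40=101000 pc2: +4 =4
r41=101001 pc3: +8 =12
r42=101010 pc3: +8 =20
r43=101011 pc4: +16 =36
r44=101100 pc3: +8 =44
r45=101101 pc4: +16 =60
r46=101110 pc4: +16 =76
r47=101111 pc5: +32 =108
r48=110000 pc2: +4 =112
r49=110001 pc3: +8 =120
r50=110010 pc3: +8 =128
r51=110011 pc4: +16 =144
r52=110100 pc3: +8 =152
r53=110101 pc4: +16 =168
r54=110110 pc4: +16 =184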